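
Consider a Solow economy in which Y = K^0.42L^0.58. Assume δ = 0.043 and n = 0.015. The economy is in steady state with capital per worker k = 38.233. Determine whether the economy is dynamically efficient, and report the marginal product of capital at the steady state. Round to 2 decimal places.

dynamically inefficient; MPK ≈ 0.05

n + δ = 0.015 + 0.043 = 0.058.
MPK = 0.42·k^(0.42−1) = 0.42·38.233^(-0.58) ≈ 0.0507.
MPK < 0.058, so the economy is dynamically inefficient (over-saving).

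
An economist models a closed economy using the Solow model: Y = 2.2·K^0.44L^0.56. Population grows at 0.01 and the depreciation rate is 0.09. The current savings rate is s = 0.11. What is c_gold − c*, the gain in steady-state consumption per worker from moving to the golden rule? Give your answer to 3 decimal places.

Δc ≈ 3.411

The effective depreciation rate is n + δ = 0.01 + 0.09 = 0.1.
Current steady state (s = 0.11): k* = (0.11·2.2/0.1)^(1/0.56) ≈ 4.8460, y* = 2.2·4.8460^0.44 ≈ 4.4055, c* = (1−0.11)·4.4055 ≈ 3.9209.
At the golden rule the marginal product of capital equals n+δ: 0.44·2.2·k^(0.44−1) = 0.1. Solving, k_gold = (0.44·2.2/0.1)^(1/0.56) ≈ 57.6092.
y_gold = 2.2·57.6092^0.44 ≈ 13.0930, c_gold = y_gold − 0.1·k_gold ≈ 7.3321.
Gain: Δc = 7.3321 − 3.9209 ≈ 3.4112.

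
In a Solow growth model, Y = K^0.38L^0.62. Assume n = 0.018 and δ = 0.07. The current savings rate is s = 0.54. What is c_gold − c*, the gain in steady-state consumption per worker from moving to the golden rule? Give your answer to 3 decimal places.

Δc ≈ 0.121

n + δ = 0.018 + 0.07 = 0.088.
Current steady state (s = 0.54): k* = (0.54/0.088)^(1/0.62) ≈ 18.6562, y* = 18.6562^0.38 ≈ 3.0403, c* = (1−0.54)·3.0403 ≈ 1.3985.
Setting f'(k) = n+δ gives 0.38·k^(0.38−1) = 0.088, hence k_gold = (0.38/0.088)^(1/0.62) ≈ 10.5847.
y_gold = 10.5847^0.38 ≈ 2.4512, c_gold = y_gold − 0.088·k_gold ≈ 1.5197.
Gain: Δc = 1.5197 − 1.3985 ≈ 0.1212.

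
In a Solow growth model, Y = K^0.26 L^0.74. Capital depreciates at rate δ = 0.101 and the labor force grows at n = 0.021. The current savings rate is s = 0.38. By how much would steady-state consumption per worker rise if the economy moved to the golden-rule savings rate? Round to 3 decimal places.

n + δ = 0.021 + 0.101 = 0.122.
Current steady state (s = 0.38): k* = (0.38/0.122)^(1/0.74) ≈ 4.6429, y* = 4.6429^0.26 ≈ 1.4906, c* = (1−0.38)·1.4906 ≈ 0.9242.
Setting f'(k) = n+δ gives 0.26·k^(0.26−1) = 0.122, hence k_gold = (0.26/0.122)^(1/0.74) ≈ 2.7802.
y_gold = 2.7802^0.26 ≈ 1.3045, c_gold = y_gold − 0.122·k_gold ≈ 0.9654.
Gain: Δc = 0.9654 − 0.9242 ≈ 0.0412.

Δc ≈ 0.041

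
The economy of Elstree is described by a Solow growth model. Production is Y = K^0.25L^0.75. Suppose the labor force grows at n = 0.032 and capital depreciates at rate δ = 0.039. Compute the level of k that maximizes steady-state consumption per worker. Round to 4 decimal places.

Capital per worker breaks even when investment replaces (n + δ)·k; here n + δ = 0.071.
Maximizing c = f(k) − (n+δ)·k gives f'(k) = n+δ, i.e. 0.25·k^(0.25−1) = 0.071, so k_gold = (0.25/0.071)^(1/0.75) ≈ 5.3568.

k_gold ≈ 5.3568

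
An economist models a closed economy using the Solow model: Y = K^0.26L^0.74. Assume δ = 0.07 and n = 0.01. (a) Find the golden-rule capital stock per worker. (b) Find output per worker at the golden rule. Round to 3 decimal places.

Break-even investment rate: n + δ = 0.01 + 0.07 = 0.08.
Setting f'(k) = n+δ gives 0.26·k^(0.26−1) = 0.08, hence k_gold = (0.26/0.08)^(1/0.74) ≈ 4.9174.
y_gold = 4.9174^0.26 ≈ 1.5130.

(a) k_gold ≈ 4.917; (b) y_gold ≈ 1.513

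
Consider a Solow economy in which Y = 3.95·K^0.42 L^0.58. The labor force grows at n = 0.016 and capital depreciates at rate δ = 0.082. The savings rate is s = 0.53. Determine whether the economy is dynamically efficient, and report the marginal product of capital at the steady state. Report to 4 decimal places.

Break-even investment rate: n + δ = 0.016 + 0.082 = 0.098.
Steady-state k*: s·A·k^0.42 = 0.098·k gives k* = (0.53·3.95/0.098)^(1/0.58) ≈ 196.1077.
MPK = 0.42·3.95·196.1077^(-0.58) ≈ 0.0777.
MPK < n+δ = 0.098, so the economy is dynamically inefficient (over-saving).

dynamically inefficient; MPK ≈ 0.0777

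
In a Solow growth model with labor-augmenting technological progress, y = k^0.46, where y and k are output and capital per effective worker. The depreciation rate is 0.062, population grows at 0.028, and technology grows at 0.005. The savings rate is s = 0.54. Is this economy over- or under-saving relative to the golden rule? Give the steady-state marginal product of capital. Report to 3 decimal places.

n + g + δ = 0.028 + 0.005 + 0.062 = 0.095.
Steady-state k*: s·k^0.46 = 0.095·k gives k* = (0.54/0.095)^(1/0.54) ≈ 24.9768.
MPK = 0.46·24.9768^(-0.54) ≈ 0.0809.
MPK < n+g+δ = 0.095, so the economy is dynamically inefficient (over-saving).

over-saving; MPK ≈ 0.081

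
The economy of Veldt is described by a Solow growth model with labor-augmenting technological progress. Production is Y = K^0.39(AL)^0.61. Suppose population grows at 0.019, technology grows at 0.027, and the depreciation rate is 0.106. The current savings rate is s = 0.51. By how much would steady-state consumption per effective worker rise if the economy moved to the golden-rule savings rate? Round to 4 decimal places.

n + g + δ = 0.019 + 0.027 + 0.106 = 0.152.
Current steady state (s = 0.51): k* = (0.51/0.152)^(1/0.61) ≈ 7.2752, y* = 7.2752^0.39 ≈ 2.1683, c* = (1−0.51)·2.1683 ≈ 1.0625.
Maximizing c = f(k) − (n+g+δ)·k gives f'(k) = n+g+δ, i.e. 0.39·k^(0.39−1) = 0.152, so k_gold = (0.39/0.152)^(1/0.61) ≈ 4.6866.
y_gold = 4.6866^0.39 ≈ 1.8266, c_gold = y_gold − 0.152·k_gold ≈ 1.1142.
Gain: Δc = 1.1142 − 1.0625 ≈ 0.0517.

Δc ≈ 0.0517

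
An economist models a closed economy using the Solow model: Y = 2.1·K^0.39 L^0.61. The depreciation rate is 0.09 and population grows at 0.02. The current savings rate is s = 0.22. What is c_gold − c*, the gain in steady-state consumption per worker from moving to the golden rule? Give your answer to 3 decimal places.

Capital per worker breaks even when investment replaces (n + δ)·k; here n + δ = 0.11.
Current steady state (s = 0.22): k* = (0.22·2.1/0.11)^(1/0.61) ≈ 10.5128, y* = 2.1·10.5128^0.39 ≈ 5.2564, c* = (1−0.22)·5.2564 ≈ 4.1000.
At the golden rule the marginal product of capital equals n+δ: 0.39·2.1·k^(0.39−1) = 0.11. Solving, k_gold = (0.39·2.1/0.11)^(1/0.61) ≈ 26.8738.
y_gold = 2.1·26.8738^0.39 ≈ 7.5798, c_gold = y_gold − 0.11·k_gold ≈ 4.6237.
Gain: Δc = 4.6237 − 4.1000 ≈ 0.5237.

Δc ≈ 0.524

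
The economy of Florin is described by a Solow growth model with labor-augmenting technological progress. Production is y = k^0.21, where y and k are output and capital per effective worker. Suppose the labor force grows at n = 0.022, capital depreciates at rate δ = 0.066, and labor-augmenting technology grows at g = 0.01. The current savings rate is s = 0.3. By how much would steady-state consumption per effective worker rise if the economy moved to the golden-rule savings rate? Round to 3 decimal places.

Δc ≈ 0.025

The effective depreciation rate is n + g + δ = 0.022 + 0.01 + 0.066 = 0.098.
Current steady state (s = 0.3): k* = (0.3/0.098)^(1/0.79) ≈ 4.1215, y* = 4.1215^0.21 ≈ 1.3464, c* = (1−0.3)·1.3464 ≈ 0.9425.
Setting f'(k) = n+g+δ gives 0.21·k^(0.21−1) = 0.098, hence k_gold = (0.21/0.098)^(1/0.79) ≈ 2.6241.
y_gold = 2.6241^0.21 ≈ 1.2246, c_gold = y_gold − 0.098·k_gold ≈ 0.9674.
Gain: Δc = 0.9674 − 0.9425 ≈ 0.0250.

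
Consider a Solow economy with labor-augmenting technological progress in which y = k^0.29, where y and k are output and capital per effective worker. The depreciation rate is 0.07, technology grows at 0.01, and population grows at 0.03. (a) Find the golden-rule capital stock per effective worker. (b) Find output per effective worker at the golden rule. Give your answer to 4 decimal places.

Capital per effective worker breaks even when investment replaces (n + g + δ)·k; here n + g + δ = 0.11.
Setting f'(k) = n+g+δ gives 0.29·k^(0.29−1) = 0.11, hence k_gold = (0.29/0.11)^(1/0.71) ≈ 3.9171.
y_gold = 3.9171^0.29 ≈ 1.4858.

(a) k_gold ≈ 3.9171; (b) y_gold ≈ 1.4858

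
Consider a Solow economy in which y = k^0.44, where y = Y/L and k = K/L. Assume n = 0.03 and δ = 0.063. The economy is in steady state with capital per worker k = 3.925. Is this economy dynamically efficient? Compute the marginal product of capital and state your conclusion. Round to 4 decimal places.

dynamically efficient; MPK ≈ 0.2046

The effective depreciation rate is n + δ = 0.03 + 0.063 = 0.093.
MPK = 0.44·k^(0.44−1) = 0.44·3.925^(-0.56) ≈ 0.2046.
MPK > 0.093, so the economy is dynamically efficient (under-saving).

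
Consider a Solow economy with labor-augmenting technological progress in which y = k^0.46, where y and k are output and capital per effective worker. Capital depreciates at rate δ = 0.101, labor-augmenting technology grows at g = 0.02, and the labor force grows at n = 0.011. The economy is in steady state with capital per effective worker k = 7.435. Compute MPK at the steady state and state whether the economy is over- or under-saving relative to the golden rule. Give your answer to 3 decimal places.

n + g + δ = 0.011 + 0.02 + 0.101 = 0.132.
MPK = 0.46·k^(0.46−1) = 0.46·7.435^(-0.54) ≈ 0.1557.
MPK > 0.132, so the economy is dynamically efficient (under-saving).

under-saving; MPK ≈ 0.156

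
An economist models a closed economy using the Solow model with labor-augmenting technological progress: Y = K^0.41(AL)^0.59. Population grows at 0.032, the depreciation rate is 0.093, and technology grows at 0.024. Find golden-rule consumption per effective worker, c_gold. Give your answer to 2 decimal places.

c_gold ≈ 1.19

The effective depreciation rate is n + g + δ = 0.032 + 0.024 + 0.093 = 0.149.
Golden rule sets MPK = n+g+δ: 0.41·k^(0.41−1) = 0.149, so k_gold = (0.41/0.149)^(1/0.59) ≈ 5.5601.
y_gold = 5.5601^0.41 ≈ 2.0206.
c_gold = y_gold − (n+g+δ)·k_gold = 2.0206 − 0.149·5.5601 ≈ 1.1922.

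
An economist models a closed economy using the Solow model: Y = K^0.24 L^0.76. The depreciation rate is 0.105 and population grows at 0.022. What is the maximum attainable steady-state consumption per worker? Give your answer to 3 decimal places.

c_gold ≈ 0.929

The effective depreciation rate is n + δ = 0.022 + 0.105 = 0.127.
At the golden rule the marginal product of capital equals n+δ: 0.24·k^(0.24−1) = 0.127. Solving, k_gold = (0.24/0.127)^(1/0.76) ≈ 2.3104.
y_gold = 2.3104^0.24 ≈ 1.2226.
c_gold = y_gold − (n+δ)·k_gold = 1.2226 − 0.127·2.3104 ≈ 0.9292.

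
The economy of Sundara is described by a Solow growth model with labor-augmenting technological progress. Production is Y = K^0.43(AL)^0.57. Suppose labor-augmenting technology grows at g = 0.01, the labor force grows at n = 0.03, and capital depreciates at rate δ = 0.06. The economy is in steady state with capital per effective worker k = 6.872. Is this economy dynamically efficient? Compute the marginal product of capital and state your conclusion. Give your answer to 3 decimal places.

n + g + δ = 0.03 + 0.01 + 0.06 = 0.1.
MPK = 0.43·k^(0.43−1) = 0.43·6.872^(-0.57) ≈ 0.1433.
MPK > 0.1, so the economy is dynamically efficient (under-saving).

dynamically efficient; MPK ≈ 0.143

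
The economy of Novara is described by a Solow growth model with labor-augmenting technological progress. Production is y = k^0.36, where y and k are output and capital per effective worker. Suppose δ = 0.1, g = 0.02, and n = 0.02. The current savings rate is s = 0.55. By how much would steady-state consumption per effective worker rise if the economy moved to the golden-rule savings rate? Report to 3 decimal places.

Δc ≈ 0.117

The effective depreciation rate is n + g + δ = 0.02 + 0.02 + 0.1 = 0.14.
Current steady state (s = 0.55): k* = (0.55/0.14)^(1/0.64) ≈ 8.4819, y* = 8.4819^0.36 ≈ 2.1590, c* = (1−0.55)·2.1590 ≈ 0.9716.
Setting f'(k) = n+g+δ gives 0.36·k^(0.36−1) = 0.14, hence k_gold = (0.36/0.14)^(1/0.64) ≈ 4.3742.
y_gold = 4.3742^0.36 ≈ 1.7011, c_gold = y_gold − 0.14·k_gold ≈ 1.0887.
Gain: Δc = 1.0887 − 0.9716 ≈ 0.1171.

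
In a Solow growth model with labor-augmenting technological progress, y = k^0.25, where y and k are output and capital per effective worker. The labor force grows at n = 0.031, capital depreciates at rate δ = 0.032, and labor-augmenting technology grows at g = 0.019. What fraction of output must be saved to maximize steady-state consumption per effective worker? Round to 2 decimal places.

The effective depreciation rate is n + g + δ = 0.031 + 0.019 + 0.032 = 0.082.
At the golden rule MPK = n+g+δ, and in any Cobb-Douglas steady state s = (n+g+δ)·k/y = MPK·k/y = capital's share 0.25.

s_gold = 0.25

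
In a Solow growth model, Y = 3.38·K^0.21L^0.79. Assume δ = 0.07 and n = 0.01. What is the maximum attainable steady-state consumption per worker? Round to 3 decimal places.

c_gold ≈ 4.770

Break-even investment rate: n + δ = 0.01 + 0.07 = 0.08.
Maximizing c = f(k) − (n+δ)·k gives f'(k) = n+δ, i.e. 0.21·3.38·k^(0.21−1) = 0.08, so k_gold = (0.21·3.38/0.08)^(1/0.79) ≈ 15.8511.
y_gold = 3.38·15.8511^0.21 ≈ 6.0385.
c_gold = y_gold − (n+δ)·k_gold = 6.0385 − 0.08·15.8511 ≈ 4.7704.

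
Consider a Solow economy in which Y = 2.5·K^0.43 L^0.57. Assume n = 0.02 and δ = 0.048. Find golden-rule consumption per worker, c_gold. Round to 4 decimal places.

c_gold ≈ 11.4353

Capital per worker breaks even when investment replaces (n + δ)·k; here n + δ = 0.068.
Maximizing c = f(k) − (n+δ)·k gives f'(k) = n+δ, i.e. 0.43·2.5·k^(0.43−1) = 0.068, so k_gold = (0.43·2.5/0.068)^(1/0.57) ≈ 126.8623.
y_gold = 2.5·126.8623^0.43 ≈ 20.0619.
c_gold = y_gold − (n+δ)·k_gold = 20.0619 − 0.068·126.8623 ≈ 11.4353.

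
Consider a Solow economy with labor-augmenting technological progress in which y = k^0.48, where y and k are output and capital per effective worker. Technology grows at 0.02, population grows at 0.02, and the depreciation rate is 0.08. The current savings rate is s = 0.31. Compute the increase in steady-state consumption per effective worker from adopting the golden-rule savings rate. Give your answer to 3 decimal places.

Δc ≈ 0.213

n + g + δ = 0.02 + 0.02 + 0.08 = 0.12.
Current steady state (s = 0.31): k* = (0.31/0.12)^(1/0.52) ≈ 6.2038, y* = 6.2038^0.48 ≈ 2.4015, c* = (1−0.31)·2.4015 ≈ 1.6570.
Maximizing c = f(k) − (n+g+δ)·k gives f'(k) = n+g+δ, i.e. 0.48·k^(0.48−1) = 0.12, so k_gold = (0.48/0.12)^(1/0.52) ≈ 14.3816.
y_gold = 14.3816^0.48 ≈ 3.5954, c_gold = y_gold − 0.12·k_gold ≈ 1.8696.
Gain: Δc = 1.8696 − 1.6570 ≈ 0.2126.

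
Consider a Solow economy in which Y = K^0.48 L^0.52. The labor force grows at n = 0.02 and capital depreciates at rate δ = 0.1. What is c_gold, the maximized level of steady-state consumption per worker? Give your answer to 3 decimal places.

c_gold ≈ 1.870

n + δ = 0.02 + 0.1 = 0.12.
Maximizing c = f(k) − (n+δ)·k gives f'(k) = n+δ, i.e. 0.48·k^(0.48−1) = 0.12, so k_gold = (0.48/0.12)^(1/0.52) ≈ 14.3816.
y_gold = 14.3816^0.48 ≈ 3.5954.
c_gold = y_gold − (n+δ)·k_gold = 3.5954 − 0.12·14.3816 ≈ 1.8696.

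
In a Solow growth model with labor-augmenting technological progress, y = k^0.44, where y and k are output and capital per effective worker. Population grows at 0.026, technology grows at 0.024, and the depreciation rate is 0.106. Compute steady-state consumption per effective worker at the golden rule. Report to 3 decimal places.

Break-even investment rate: n + g + δ = 0.026 + 0.024 + 0.106 = 0.156.
Maximizing c = f(k) − (n+g+δ)·k gives f'(k) = n+g+δ, i.e. 0.44·k^(0.44−1) = 0.156, so k_gold = (0.44/0.156)^(1/0.56) ≈ 6.3703.
y_gold = 6.3703^0.44 ≈ 2.2585.
c_gold = y_gold − (n+g+δ)·k_gold = 2.2585 − 0.156·6.3703 ≈ 1.2648.

c_gold ≈ 1.265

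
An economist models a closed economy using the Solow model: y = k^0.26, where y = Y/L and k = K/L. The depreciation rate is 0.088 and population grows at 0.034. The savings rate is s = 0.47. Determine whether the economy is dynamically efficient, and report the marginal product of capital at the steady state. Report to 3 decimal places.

dynamically inefficient; MPK ≈ 0.067

n + δ = 0.034 + 0.088 = 0.122.
Steady-state k*: s·k^0.26 = 0.122·k gives k* = (0.47/0.122)^(1/0.74) ≈ 6.1878.
MPK = 0.26·6.1878^(-0.74) ≈ 0.0675.
MPK < n+δ = 0.122, so the economy is dynamically inefficient (over-saving).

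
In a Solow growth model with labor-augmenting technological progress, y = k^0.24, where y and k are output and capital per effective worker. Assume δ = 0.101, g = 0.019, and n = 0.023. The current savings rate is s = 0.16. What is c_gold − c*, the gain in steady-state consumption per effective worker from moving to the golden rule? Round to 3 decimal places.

Δc ≈ 0.025

Break-even investment rate: n + g + δ = 0.023 + 0.019 + 0.101 = 0.143.
Current steady state (s = 0.16): k* = (0.16/0.143)^(1/0.76) ≈ 1.1593, y* = 1.1593^0.24 ≈ 1.0361, c* = (1−0.16)·1.0361 ≈ 0.8703.
Setting f'(k) = n+g+δ gives 0.24·k^(0.24−1) = 0.143, hence k_gold = (0.24/0.143)^(1/0.76) ≈ 1.9765.
y_gold = 1.9765^0.24 ≈ 1.1776, c_gold = y_gold − 0.143·k_gold ≈ 0.8950.
Gain: Δc = 0.8950 − 0.8703 ≈ 0.0247.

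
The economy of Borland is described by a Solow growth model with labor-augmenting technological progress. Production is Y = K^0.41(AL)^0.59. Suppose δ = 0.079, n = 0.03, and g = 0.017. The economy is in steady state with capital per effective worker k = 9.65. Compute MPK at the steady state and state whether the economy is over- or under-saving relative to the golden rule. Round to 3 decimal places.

over-saving; MPK ≈ 0.108

Capital per effective worker breaks even when investment replaces (n + g + δ)·k; here n + g + δ = 0.126.
MPK = 0.41·k^(0.41−1) = 0.41·9.65^(-0.59) ≈ 0.1076.
MPK < 0.126, so the economy is dynamically inefficient (over-saving).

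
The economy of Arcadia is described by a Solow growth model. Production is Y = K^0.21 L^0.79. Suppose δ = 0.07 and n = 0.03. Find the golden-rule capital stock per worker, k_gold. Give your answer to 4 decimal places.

The effective depreciation rate is n + δ = 0.03 + 0.07 = 0.1.
Maximizing c = f(k) − (n+δ)·k gives f'(k) = n+δ, i.e. 0.21·k^(0.21−1) = 0.1, so k_gold = (0.21/0.1)^(1/0.79) ≈ 2.5578.

k_gold ≈ 2.5578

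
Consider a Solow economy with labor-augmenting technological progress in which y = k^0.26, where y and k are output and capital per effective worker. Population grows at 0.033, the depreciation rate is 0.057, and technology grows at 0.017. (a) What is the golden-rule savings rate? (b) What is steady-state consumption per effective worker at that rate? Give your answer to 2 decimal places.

(a) s_gold = 0.26; (b) c_gold ≈ 1.01

The effective depreciation rate is n + g + δ = 0.033 + 0.017 + 0.057 = 0.107.
For Cobb-Douglas, s_gold equals capital's share: s_gold = 0.26.
Golden rule sets MPK = n+g+δ: 0.26·k^(0.26−1) = 0.107, so k_gold = (0.26/0.107)^(1/0.74) ≈ 3.3195.
y_gold = 3.3195^0.26 ≈ 1.3661; c_gold = (1−0.26)·y_gold ≈ 1.0109.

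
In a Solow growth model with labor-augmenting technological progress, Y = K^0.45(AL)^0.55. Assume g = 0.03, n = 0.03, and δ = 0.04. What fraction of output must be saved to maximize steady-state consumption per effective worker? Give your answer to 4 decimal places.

s_gold = 0.4500

The effective depreciation rate is n + g + δ = 0.03 + 0.03 + 0.04 = 0.1.
At the golden rule MPK = n+g+δ, and in any Cobb-Douglas steady state s = (n+g+δ)·k/y = MPK·k/y = capital's share 0.45.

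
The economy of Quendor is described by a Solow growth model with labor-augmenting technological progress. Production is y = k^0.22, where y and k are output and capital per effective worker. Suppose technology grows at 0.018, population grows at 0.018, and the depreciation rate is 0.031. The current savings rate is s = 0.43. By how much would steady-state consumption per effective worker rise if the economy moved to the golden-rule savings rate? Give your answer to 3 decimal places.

Δc ≈ 0.128

The effective depreciation rate is n + g + δ = 0.018 + 0.018 + 0.031 = 0.067.
Current steady state (s = 0.43): k* = (0.43/0.067)^(1/0.78) ≈ 10.8423, y* = 10.8423^0.22 ≈ 1.6894, c* = (1−0.43)·1.6894 ≈ 0.9629.
Maximizing c = f(k) − (n+g+δ)·k gives f'(k) = n+g+δ, i.e. 0.22·k^(0.22−1) = 0.067, so k_gold = (0.22/0.067)^(1/0.78) ≈ 4.5918.
y_gold = 4.5918^0.22 ≈ 1.3984, c_gold = y_gold − 0.067·k_gold ≈ 1.0908.
Gain: Δc = 1.0908 − 0.9629 ≈ 0.1278.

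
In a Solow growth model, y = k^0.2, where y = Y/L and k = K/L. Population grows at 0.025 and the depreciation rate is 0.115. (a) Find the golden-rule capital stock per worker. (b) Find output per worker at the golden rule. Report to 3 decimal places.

(a) k_gold ≈ 1.562; (b) y_gold ≈ 1.093

n + δ = 0.025 + 0.115 = 0.14.
At the golden rule the marginal product of capital equals n+δ: 0.2·k^(0.2−1) = 0.14. Solving, k_gold = (0.2/0.14)^(1/0.8) ≈ 1.5618.
y_gold = 1.5618^0.2 ≈ 1.0933.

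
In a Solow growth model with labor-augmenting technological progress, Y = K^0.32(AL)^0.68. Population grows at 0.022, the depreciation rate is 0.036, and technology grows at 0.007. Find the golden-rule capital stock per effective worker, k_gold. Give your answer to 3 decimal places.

k_gold ≈ 10.423

Break-even investment rate: n + g + δ = 0.022 + 0.007 + 0.036 = 0.065.
Maximizing c = f(k) − (n+g+δ)·k gives f'(k) = n+g+δ, i.e. 0.32·k^(0.32−1) = 0.065, so k_gold = (0.32/0.065)^(1/0.68) ≈ 10.4231.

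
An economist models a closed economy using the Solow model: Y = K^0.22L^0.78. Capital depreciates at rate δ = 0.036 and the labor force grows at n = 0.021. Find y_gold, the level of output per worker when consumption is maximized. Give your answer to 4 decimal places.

Break-even investment rate: n + δ = 0.021 + 0.036 = 0.057.
At the golden rule the marginal product of capital equals n+δ: 0.22·k^(0.22−1) = 0.057. Solving, k_gold = (0.22/0.057)^(1/0.78) ≈ 5.6492.
Output: y_gold = k_gold^0.22 = 5.6492^0.22 ≈ 1.4636.

y_gold ≈ 1.4636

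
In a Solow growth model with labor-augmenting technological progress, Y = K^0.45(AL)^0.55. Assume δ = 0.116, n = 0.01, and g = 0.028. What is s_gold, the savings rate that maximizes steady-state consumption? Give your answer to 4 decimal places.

n + g + δ = 0.01 + 0.028 + 0.116 = 0.154.
At the golden rule MPK = n+g+δ, and in any Cobb-Douglas steady state s = (n+g+δ)·k/y = MPK·k/y = capital's share 0.45.

s_gold = 0.4500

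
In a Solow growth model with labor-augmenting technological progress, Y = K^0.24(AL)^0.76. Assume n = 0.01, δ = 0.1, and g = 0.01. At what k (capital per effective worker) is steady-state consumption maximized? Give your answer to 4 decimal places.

n + g + δ = 0.01 + 0.01 + 0.1 = 0.12.
At the golden rule the marginal product of capital equals n+g+δ: 0.24·k^(0.24−1) = 0.12. Solving, k_gold = (0.24/0.12)^(1/0.76) ≈ 2.4894.

k_gold ≈ 2.4894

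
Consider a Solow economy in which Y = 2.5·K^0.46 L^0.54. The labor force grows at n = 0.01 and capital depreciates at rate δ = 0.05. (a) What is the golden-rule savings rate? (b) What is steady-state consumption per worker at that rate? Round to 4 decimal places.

(a) s_gold = 0.4600; (b) c_gold ≈ 16.7060

The effective depreciation rate is n + δ = 0.01 + 0.05 = 0.06.
For Cobb-Douglas, s_gold equals capital's share: s_gold = 0.46.
Maximizing c = f(k) − (n+δ)·k gives f'(k) = n+δ, i.e. 0.46·2.5·k^(0.46−1) = 0.06, so k_gold = (0.46·2.5/0.06)^(1/0.54) ≈ 237.1845.
y_gold = 2.5·237.1845^0.46 ≈ 30.9371; c_gold = (1−0.46)·y_gold ≈ 16.7060.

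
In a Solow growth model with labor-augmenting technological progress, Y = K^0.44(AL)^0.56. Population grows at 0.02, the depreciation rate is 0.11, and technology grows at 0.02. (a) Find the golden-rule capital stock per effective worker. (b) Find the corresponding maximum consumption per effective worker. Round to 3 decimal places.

(a) k_gold ≈ 6.832; (b) c_gold ≈ 1.304

Capital per effective worker breaks even when investment replaces (n + g + δ)·k; here n + g + δ = 0.15.
At the golden rule the marginal product of capital equals n+g+δ: 0.44·k^(0.44−1) = 0.15. Solving, k_gold = (0.44/0.15)^(1/0.56) ≈ 6.8324.
y_gold = 6.8324^0.44 ≈ 2.3292; c_gold = y_gold − 0.15·k_gold ≈ 1.3044.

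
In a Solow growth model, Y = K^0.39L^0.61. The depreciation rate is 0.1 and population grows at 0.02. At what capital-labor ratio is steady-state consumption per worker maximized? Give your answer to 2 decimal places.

k_gold ≈ 6.90

n + δ = 0.02 + 0.1 = 0.12.
Setting f'(k) = n+δ gives 0.39·k^(0.39−1) = 0.12, hence k_gold = (0.39/0.12)^(1/0.61) ≈ 6.9048.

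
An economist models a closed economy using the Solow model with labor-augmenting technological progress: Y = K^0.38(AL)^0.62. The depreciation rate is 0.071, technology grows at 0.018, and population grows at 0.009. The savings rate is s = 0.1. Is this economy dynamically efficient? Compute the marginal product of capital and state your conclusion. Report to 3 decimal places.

dynamically efficient; MPK ≈ 0.372

n + g + δ = 0.009 + 0.018 + 0.071 = 0.098.
Steady-state k*: s·k^0.38 = 0.098·k gives k* = (0.1/0.098)^(1/0.62) ≈ 1.0331.
MPK = 0.38·1.0331^(-0.62) ≈ 0.3724.
MPK > n+g+δ = 0.098, so the economy is dynamically efficient (under-saving).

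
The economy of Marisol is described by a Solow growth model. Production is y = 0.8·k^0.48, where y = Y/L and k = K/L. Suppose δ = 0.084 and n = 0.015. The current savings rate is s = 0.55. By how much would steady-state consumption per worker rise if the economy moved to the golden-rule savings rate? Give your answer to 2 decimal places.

Δc ≈ 0.03

The effective depreciation rate is n + δ = 0.015 + 0.084 = 0.099.
Current steady state (s = 0.55): k* = (0.55·0.8/0.099)^(1/0.52) ≈ 17.6118, y* = 0.8·17.6118^0.48 ≈ 3.1701, c* = (1−0.55)·3.1701 ≈ 1.4266.
Maximizing c = f(k) − (n+δ)·k gives f'(k) = n+δ, i.e. 0.48·0.8·k^(0.48−1) = 0.099, so k_gold = (0.48·0.8/0.099)^(1/0.52) ≈ 13.5553.
y_gold = 0.8·13.5553^0.48 ≈ 2.7958, c_gold = y_gold − 0.099·k_gold ≈ 1.4538.
Gain: Δc = 1.4538 − 1.4266 ≈ 0.0272.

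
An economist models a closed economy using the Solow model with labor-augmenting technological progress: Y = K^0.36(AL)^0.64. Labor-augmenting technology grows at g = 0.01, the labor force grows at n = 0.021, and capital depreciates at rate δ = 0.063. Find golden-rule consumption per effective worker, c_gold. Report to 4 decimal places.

Break-even investment rate: n + g + δ = 0.021 + 0.01 + 0.063 = 0.094.
Maximizing c = f(k) − (n+g+δ)·k gives f'(k) = n+g+δ, i.e. 0.36·k^(0.36−1) = 0.094, so k_gold = (0.36/0.094)^(1/0.64) ≈ 8.1510.
y_gold = 8.1510^0.36 ≈ 2.1283.
c_gold = y_gold − (n+g+δ)·k_gold = 2.1283 − 0.094·8.1510 ≈ 1.3621.

c_gold ≈ 1.3621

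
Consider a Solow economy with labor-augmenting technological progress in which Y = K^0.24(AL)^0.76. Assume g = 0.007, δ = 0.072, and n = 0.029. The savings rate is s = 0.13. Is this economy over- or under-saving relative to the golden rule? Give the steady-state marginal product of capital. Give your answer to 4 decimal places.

under-saving; MPK ≈ 0.1994

Capital per effective worker breaks even when investment replaces (n + g + δ)·k; here n + g + δ = 0.108.
Steady-state k*: s·k^0.24 = 0.108·k gives k* = (0.13/0.108)^(1/0.76) ≈ 1.2763.
MPK = 0.24·1.2763^(-0.76) ≈ 0.1994.
MPK > n+g+δ = 0.108, so the economy is dynamically efficient (under-saving).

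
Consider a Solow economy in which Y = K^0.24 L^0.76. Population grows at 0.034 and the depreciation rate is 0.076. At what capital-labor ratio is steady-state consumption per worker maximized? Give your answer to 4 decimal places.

k_gold ≈ 2.7913

Break-even investment rate: n + δ = 0.034 + 0.076 = 0.11.
Setting f'(k) = n+δ gives 0.24·k^(0.24−1) = 0.11, hence k_gold = (0.24/0.11)^(1/0.76) ≈ 2.7913.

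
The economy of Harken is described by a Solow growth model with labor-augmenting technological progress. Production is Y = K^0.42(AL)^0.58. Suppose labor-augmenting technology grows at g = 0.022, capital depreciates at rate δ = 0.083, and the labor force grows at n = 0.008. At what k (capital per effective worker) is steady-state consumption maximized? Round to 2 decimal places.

k_gold ≈ 9.62

n + g + δ = 0.008 + 0.022 + 0.083 = 0.113.
At the golden rule the marginal product of capital equals n+g+δ: 0.42·k^(0.42−1) = 0.113. Solving, k_gold = (0.42/0.113)^(1/0.58) ≈ 9.6173.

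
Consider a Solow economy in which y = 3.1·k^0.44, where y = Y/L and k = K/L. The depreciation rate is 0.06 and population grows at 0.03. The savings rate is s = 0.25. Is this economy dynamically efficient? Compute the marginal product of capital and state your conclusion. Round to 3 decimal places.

dynamically efficient; MPK ≈ 0.158

Break-even investment rate: n + δ = 0.03 + 0.06 = 0.09.
Steady-state k*: s·A·k^0.44 = 0.09·k gives k* = (0.25·3.1/0.09)^(1/0.56) ≈ 46.7464.
MPK = 0.44·3.1·46.7464^(-0.56) ≈ 0.1584.
MPK > n+δ = 0.09, so the economy is dynamically efficient (under-saving).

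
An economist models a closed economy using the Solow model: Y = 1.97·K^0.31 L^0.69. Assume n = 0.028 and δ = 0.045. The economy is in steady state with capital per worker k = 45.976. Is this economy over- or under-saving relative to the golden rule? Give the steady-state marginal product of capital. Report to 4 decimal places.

over-saving; MPK ≈ 0.0435

n + δ = 0.028 + 0.045 = 0.073.
MPK = 0.31·1.97·k^(0.31−1) = 0.31·1.97·45.976^(-0.69) ≈ 0.0435.
MPK < 0.073, so the economy is dynamically inefficient (over-saving).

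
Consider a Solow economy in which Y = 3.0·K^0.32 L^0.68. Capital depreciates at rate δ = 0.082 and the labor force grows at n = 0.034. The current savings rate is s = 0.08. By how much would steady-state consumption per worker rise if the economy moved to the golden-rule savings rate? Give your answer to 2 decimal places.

Capital per worker breaks even when investment replaces (n + δ)·k; here n + δ = 0.116.
Current steady state (s = 0.08): k* = (0.08·3.0/0.116)^(1/0.68) ≈ 2.9130, y* = 3.0·2.9130^0.32 ≈ 4.2239, c* = (1−0.08)·4.2239 ≈ 3.8860.
Golden rule sets MPK = n+δ: 0.32·3.0·k^(0.32−1) = 0.116, so k_gold = (0.32·3.0/0.116)^(1/0.68) ≈ 22.3731.
y_gold = 3.0·22.3731^0.32 ≈ 8.1102, c_gold = y_gold − 0.116·k_gold ≈ 5.5150.
Gain: Δc = 5.5150 − 3.8860 ≈ 1.6290.

Δc ≈ 1.63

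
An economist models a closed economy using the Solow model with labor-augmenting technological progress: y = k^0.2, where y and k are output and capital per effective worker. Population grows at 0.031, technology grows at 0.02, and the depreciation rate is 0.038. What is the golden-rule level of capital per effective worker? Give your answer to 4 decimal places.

k_gold ≈ 2.7514

The effective depreciation rate is n + g + δ = 0.031 + 0.02 + 0.038 = 0.089.
Golden rule sets MPK = n+g+δ: 0.2·k^(0.2−1) = 0.089, so k_gold = (0.2/0.089)^(1/0.8) ≈ 2.7514.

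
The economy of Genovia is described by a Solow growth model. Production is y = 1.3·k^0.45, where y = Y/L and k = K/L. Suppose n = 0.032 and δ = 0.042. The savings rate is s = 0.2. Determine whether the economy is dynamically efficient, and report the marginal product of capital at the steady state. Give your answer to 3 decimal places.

dynamically efficient; MPK ≈ 0.167

The effective depreciation rate is n + δ = 0.032 + 0.042 = 0.074.
Steady-state k*: s·A·k^0.45 = 0.074·k gives k* = (0.2·1.3/0.074)^(1/0.55) ≈ 9.8233.
MPK = 0.45·1.3·9.8233^(-0.55) ≈ 0.1665.
MPK > n+δ = 0.074, so the economy is dynamically efficient (under-saving).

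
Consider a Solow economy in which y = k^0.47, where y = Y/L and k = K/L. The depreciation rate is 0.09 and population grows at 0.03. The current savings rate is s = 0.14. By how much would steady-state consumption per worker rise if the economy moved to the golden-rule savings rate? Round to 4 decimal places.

Capital per worker breaks even when investment replaces (n + δ)·k; here n + δ = 0.12.
Current steady state (s = 0.14): k* = (0.14/0.12)^(1/0.53) ≈ 1.3376, y* = 1.3376^0.47 ≈ 1.1465, c* = (1−0.14)·1.1465 ≈ 0.9860.
Setting f'(k) = n+δ gives 0.47·k^(0.47−1) = 0.12, hence k_gold = (0.47/0.12)^(1/0.53) ≈ 13.1435.
y_gold = 13.1435^0.47 ≈ 3.3558, c_gold = y_gold − 0.12·k_gold ≈ 1.7786.
Gain: Δc = 1.7786 − 0.9860 ≈ 0.7926.

Δc ≈ 0.7926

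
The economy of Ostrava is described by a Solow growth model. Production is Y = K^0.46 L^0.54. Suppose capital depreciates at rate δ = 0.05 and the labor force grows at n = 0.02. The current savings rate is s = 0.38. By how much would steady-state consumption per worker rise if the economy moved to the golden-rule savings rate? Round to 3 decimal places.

Δc ≈ 0.065

Break-even investment rate: n + δ = 0.02 + 0.05 = 0.07.
Current steady state (s = 0.38): k* = (0.38/0.07)^(1/0.54) ≈ 22.9366, y* = 22.9366^0.46 ≈ 4.2252, c* = (1−0.38)·4.2252 ≈ 2.6196.
Maximizing c = f(k) − (n+δ)·k gives f'(k) = n+δ, i.e. 0.46·k^(0.46−1) = 0.07, so k_gold = (0.46/0.07)^(1/0.54) ≈ 32.6727.
y_gold = 32.6727^0.46 ≈ 4.9719, c_gold = y_gold − 0.07·k_gold ≈ 2.6848.
Gain: Δc = 2.6848 − 2.6196 ≈ 0.0652.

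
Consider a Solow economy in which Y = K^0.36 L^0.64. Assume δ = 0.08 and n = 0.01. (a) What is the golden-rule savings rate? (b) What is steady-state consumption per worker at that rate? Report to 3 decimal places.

Break-even investment rate: n + δ = 0.01 + 0.08 = 0.09.
For Cobb-Douglas, s_gold equals capital's share: s_gold = 0.36.
Golden rule sets MPK = n+δ: 0.36·k^(0.36−1) = 0.09, so k_gold = (0.36/0.09)^(1/0.64) ≈ 8.7241.
y_gold = 8.7241^0.36 ≈ 2.1810; c_gold = (1−0.36)·y_gold ≈ 1.3958.

(a) s_gold = 0.360; (b) c_gold ≈ 1.396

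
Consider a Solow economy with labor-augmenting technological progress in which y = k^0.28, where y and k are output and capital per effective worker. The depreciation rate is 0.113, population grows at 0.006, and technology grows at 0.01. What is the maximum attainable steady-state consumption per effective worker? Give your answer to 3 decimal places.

c_gold ≈ 0.973

The effective depreciation rate is n + g + δ = 0.006 + 0.01 + 0.113 = 0.129.
Golden rule sets MPK = n+g+δ: 0.28·k^(0.28−1) = 0.129, so k_gold = (0.28/0.129)^(1/0.72) ≈ 2.9340.
y_gold = 2.9340^0.28 ≈ 1.3517.
c_gold = y_gold − (n+g+δ)·k_gold = 1.3517 − 0.129·2.9340 ≈ 0.9732.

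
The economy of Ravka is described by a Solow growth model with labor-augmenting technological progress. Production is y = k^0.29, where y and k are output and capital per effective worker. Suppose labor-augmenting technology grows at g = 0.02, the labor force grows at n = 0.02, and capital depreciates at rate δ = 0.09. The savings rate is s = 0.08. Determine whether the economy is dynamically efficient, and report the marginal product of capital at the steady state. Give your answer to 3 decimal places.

dynamically efficient; MPK ≈ 0.471

Capital per effective worker breaks even when investment replaces (n + g + δ)·k; here n + g + δ = 0.13.
Steady-state k*: s·k^0.29 = 0.13·k gives k* = (0.08/0.13)^(1/0.71) ≈ 0.5047.
MPK = 0.29·0.5047^(-0.71) ≈ 0.4712.
MPK > n+g+δ = 0.13, so the economy is dynamically efficient (under-saving).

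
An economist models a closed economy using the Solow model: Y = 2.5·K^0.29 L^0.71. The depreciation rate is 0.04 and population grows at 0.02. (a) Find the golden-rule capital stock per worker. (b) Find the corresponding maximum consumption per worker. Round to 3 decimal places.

(a) k_gold ≈ 33.435; (b) c_gold ≈ 4.912

Capital per worker breaks even when investment replaces (n + δ)·k; here n + δ = 0.06.
Golden rule sets MPK = n+δ: 0.29·2.5·k^(0.29−1) = 0.06, so k_gold = (0.29·2.5/0.06)^(1/0.71) ≈ 33.4354.
y_gold = 2.5·33.4354^0.29 ≈ 6.9177; c_gold = y_gold − 0.06·k_gold ≈ 4.9115.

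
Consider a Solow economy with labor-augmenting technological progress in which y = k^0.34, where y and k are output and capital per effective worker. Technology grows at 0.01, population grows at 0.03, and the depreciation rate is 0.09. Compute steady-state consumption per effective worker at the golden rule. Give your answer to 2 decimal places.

c_gold ≈ 1.08

Capital per effective worker breaks even when investment replaces (n + g + δ)·k; here n + g + δ = 0.13.
Golden rule sets MPK = n+g+δ: 0.34·k^(0.34−1) = 0.13, so k_gold = (0.34/0.13)^(1/0.66) ≈ 4.2917.
y_gold = 4.2917^0.34 ≈ 1.6409.
c_gold = y_gold − (n+g+δ)·k_gold = 1.6409 − 0.13·4.2917 ≈ 1.0830.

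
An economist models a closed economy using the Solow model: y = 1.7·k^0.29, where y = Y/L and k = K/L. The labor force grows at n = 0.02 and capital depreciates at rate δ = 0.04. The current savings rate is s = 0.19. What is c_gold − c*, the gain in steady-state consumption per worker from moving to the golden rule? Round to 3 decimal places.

Δc ≈ 0.114

n + δ = 0.02 + 0.04 = 0.06.
Current steady state (s = 0.19): k* = (0.19·1.7/0.06)^(1/0.71) ≈ 10.7066, y* = 1.7·10.7066^0.29 ≈ 3.3810, c* = (1−0.19)·3.3810 ≈ 2.7386.
At the golden rule the marginal product of capital equals n+δ: 0.29·1.7·k^(0.29−1) = 0.06. Solving, k_gold = (0.29·1.7/0.06)^(1/0.71) ≈ 19.4224.
y_gold = 1.7·19.4224^0.29 ≈ 4.0184, c_gold = y_gold − 0.06·k_gold ≈ 2.8531.
Gain: Δc = 2.8531 − 2.7386 ≈ 0.1145.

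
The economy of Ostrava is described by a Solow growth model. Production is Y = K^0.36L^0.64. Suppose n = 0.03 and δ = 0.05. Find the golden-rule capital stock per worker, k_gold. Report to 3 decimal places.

k_gold ≈ 10.487

The effective depreciation rate is n + δ = 0.03 + 0.05 = 0.08.
Setting f'(k) = n+δ gives 0.36·k^(0.36−1) = 0.08, hence k_gold = (0.36/0.08)^(1/0.64) ≈ 10.4868.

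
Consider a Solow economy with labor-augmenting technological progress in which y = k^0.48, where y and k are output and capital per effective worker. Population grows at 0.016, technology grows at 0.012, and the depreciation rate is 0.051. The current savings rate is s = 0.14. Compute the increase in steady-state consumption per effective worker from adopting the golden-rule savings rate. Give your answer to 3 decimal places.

Break-even investment rate: n + g + δ = 0.016 + 0.012 + 0.051 = 0.079.
Current steady state (s = 0.14): k* = (0.14/0.079)^(1/0.52) ≈ 3.0053, y* = 3.0053^0.48 ≈ 1.6958, c* = (1−0.14)·1.6958 ≈ 1.4584.
Setting f'(k) = n+g+δ gives 0.48·k^(0.48−1) = 0.079, hence k_gold = (0.48/0.079)^(1/0.52) ≈ 32.1329.
y_gold = 32.1329^0.48 ≈ 5.2885, c_gold = y_gold − 0.079·k_gold ≈ 2.7500.
Gain: Δc = 2.7500 − 1.4584 ≈ 1.2916.

Δc ≈ 1.292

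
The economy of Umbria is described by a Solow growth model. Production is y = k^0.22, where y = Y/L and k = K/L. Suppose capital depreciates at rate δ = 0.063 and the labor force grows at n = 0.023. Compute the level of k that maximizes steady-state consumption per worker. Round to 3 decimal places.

Break-even investment rate: n + δ = 0.023 + 0.063 = 0.086.
Golden rule sets MPK = n+δ: 0.22·k^(0.22−1) = 0.086, so k_gold = (0.22/0.086)^(1/0.78) ≈ 3.3341.

k_gold ≈ 3.334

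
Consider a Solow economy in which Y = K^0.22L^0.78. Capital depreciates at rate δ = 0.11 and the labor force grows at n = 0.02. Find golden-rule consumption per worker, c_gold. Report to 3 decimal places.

c_gold ≈ 0.905

Break-even investment rate: n + δ = 0.02 + 0.11 = 0.13.
Setting f'(k) = n+δ gives 0.22·k^(0.22−1) = 0.13, hence k_gold = (0.22/0.13)^(1/0.78) ≈ 1.9630.
y_gold = 1.9630^0.22 ≈ 1.1600.
c_gold = y_gold − (n+δ)·k_gold = 1.1600 − 0.13·1.9630 ≈ 0.9048.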